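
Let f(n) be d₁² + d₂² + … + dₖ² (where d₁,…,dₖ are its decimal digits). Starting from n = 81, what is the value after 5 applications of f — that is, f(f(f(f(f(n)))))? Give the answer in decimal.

81 → 8² + 1² = 64 + 1 = 65
65 → 6² + 5² = 36 + 25 = 61
61 → 6² + 1² = 36 + 1 = 37
37 → 3² + 7² = 9 + 49 = 58
58 → 5² + 8² = 25 + 64 = 89

89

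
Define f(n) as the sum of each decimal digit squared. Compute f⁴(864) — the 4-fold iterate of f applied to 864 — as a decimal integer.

864 → 8² + 6² + 4² = 64 + 36 + 16 = 116
116 → 1² + 1² + 6² = 1 + 1 + 36 = 38
38 → 3² + 8² = 9 + 64 = 73
73 → 7² + 3² = 49 + 9 = 58

58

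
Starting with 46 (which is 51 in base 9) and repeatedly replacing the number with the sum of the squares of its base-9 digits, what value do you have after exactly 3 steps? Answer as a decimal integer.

46 = (5,1)_9 → 5² + 1² = 25 + 1 = 26
26 = (2,8)_9 → 2² + 8² = 4 + 64 = 68
68 = (7,5)_9 → 7² + 5² = 49 + 25 = 74

74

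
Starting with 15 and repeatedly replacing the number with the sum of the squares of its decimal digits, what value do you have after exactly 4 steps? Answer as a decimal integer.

15 → 1² + 5² = 1 + 25 = 26
26 → 2² + 6² = 4 + 36 = 40
40 → 4² + 0² = 16 + 0 = 16
16 → 1² + 6² = 1 + 36 = 37

37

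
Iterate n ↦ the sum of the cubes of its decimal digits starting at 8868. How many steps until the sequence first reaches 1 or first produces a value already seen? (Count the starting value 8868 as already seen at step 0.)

9

8868 → 8³ + 8³ + 6³ + 8³ = 512 + 512 + 216 + 512 = 1752
1752 → 1³ + 7³ + 5³ + 2³ = 1 + 343 + 125 + 8 = 477
477 → 4³ + 7³ + 7³ = 64 + 343 + 343 = 750
750 → 7³ + 5³ + 0³ = 343 + 125 + 0 = 468
468 → 4³ + 6³ + 8³ = 64 + 216 + 512 = 792
792 → 7³ + 9³ + 2³ = 343 + 729 + 8 = 1080
1080 → 1³ + 0³ + 8³ + 0³ = 1 + 0 + 512 + 0 = 513
513 → 5³ + 1³ + 3³ = 125 + 1 + 27 = 153
153 → 1³ + 5³ + 3³ = 1 + 125 + 27 = 153  — 153 repeats.
That took 9 steps.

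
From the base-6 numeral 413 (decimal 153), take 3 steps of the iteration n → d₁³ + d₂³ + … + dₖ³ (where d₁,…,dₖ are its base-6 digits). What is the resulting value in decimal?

153 = (4,1,3)_6 → 92
92 = (2,3,2)_6 → 43
43 = (1,1,1)_6 → 3

3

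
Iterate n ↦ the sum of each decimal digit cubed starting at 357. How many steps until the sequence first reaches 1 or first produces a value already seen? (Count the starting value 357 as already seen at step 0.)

357 → 3³ + 5³ + 7³ = 495
495 → 4³ + 9³ + 5³ = 918
918 → 9³ + 1³ + 8³ = 1242
1242 → 1³ + 2³ + 4³ + 2³ = 81
81 → 8³ + 1³ = 513
513 → 5³ + 1³ + 3³ = 153
153 → 1³ + 5³ + 3³ = 153  — 153 repeats.
That took 7 steps.

7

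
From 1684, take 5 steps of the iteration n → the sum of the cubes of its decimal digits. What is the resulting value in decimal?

1684 → 1³ + 6³ + 8³ + 4³ = 793
793 → 7³ + 9³ + 3³ = 1099
1099 → 1³ + 0³ + 9³ + 9³ = 1459
1459 → 1³ + 4³ + 5³ + 9³ = 919
919 → 9³ + 1³ + 9³ = 1459

1459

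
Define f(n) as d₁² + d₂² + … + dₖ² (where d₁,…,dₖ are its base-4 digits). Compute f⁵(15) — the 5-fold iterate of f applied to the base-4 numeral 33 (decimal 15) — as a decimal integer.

15 = (3,3)_4 → 3² + 3² = 9 + 9 = 18
18 = (1,0,2)_4 → 1² + 0² + 2² = 1 + 0 + 4 = 5
5 = (1,1)_4 → 1² + 1² = 1 + 1 = 2
2 = (2)_4 → 2² = 4
4 = (1,0)_4 → 1² + 0² = 1 + 0 = 1

1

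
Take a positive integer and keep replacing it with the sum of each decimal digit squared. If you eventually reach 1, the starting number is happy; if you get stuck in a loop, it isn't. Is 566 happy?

566 → 5² + 6² + 6² = 25 + 36 + 36 = 97
97 → 9² + 7² = 81 + 49 = 130
130 → 1² + 3² + 0² = 1 + 9 + 0 = 10
10 → 1² + 0² = 1 + 0 = 1  — reached 1.

happy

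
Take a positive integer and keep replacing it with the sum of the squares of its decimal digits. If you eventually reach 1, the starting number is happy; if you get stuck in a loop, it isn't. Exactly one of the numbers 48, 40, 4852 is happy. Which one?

48: 48 → 80 → 64 → 52 → 29 → 85 → 89 → 145 → 42 → 20 → 4 → 16 → 37 → 58 → 89  — repeats 89 (not happy)
40: 40 → 16 → 37 → 58 → 89 → 145 → 42 → 20 → 4 → 16  — repeats 16 (not happy)
4852: 4852 → 109 → 82 → 68 → 100 → 1  — reaches 1 (happy)

4852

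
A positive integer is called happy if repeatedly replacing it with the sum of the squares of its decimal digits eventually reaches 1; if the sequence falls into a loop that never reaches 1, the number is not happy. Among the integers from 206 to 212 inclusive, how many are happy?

1

206: 206 → 40 → 16 → 37 → 58 → 89 → 145 → 42 → 20 → 4 → 16  — not happy
207: 207 → 53 → 34 → 25 → 29 → 85 → 89 → 145 → 42 → 20 → 4 → 16 → 37 → 58 → 89  — not happy
208: 208 → 68 → 100 → 1  — happy
209: 209 → 85 → 89 → 145 → 42 → 20 → 4 → 16 → 37 → 58 → 89  — not happy
210: 210 → 5 → 25 → 29 → 85 → 89 → 145 → 42 → 20 → 4 → 16 → 37 → 58 → 89  — not happy
211: 211 → 6 → 36 → 45 → 41 → 17 → 50 → 25 → 29 → 85 → 89 → 145 → 42 → 20 → 4 → 16 → 37 → 58 → 89  — not happy
212: 212 → 9 → 81 → 65 → 61 → 37 → 58 → 89 → 145 → 42 → 20 → 4 → 16 → 37  — not happy
happy: 208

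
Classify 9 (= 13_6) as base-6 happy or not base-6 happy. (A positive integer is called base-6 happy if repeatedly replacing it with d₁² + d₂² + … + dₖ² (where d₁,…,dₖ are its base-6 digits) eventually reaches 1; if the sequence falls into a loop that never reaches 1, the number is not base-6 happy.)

not base-6 happy

9 = (1,3)_6 → 1² + 3² = 10
10 = (1,4)_6 → 1² + 4² = 17
17 = (2,5)_6 → 2² + 5² = 29
29 = (4,5)_6 → 4² + 5² = 41
41 = (1,0,5)_6 → 1² + 0² + 5² = 26
26 = (4,2)_6 → 4² + 2² = 20
20 = (3,2)_6 → 3² + 2² = 13
13 = (2,1)_6 → 2² + 1² = 5
5 = (5)_6 → 5² = 25
25 = (4,1)_6 → 4² + 1² = 17  — 17 already seen; the sequence cycles without reaching 1.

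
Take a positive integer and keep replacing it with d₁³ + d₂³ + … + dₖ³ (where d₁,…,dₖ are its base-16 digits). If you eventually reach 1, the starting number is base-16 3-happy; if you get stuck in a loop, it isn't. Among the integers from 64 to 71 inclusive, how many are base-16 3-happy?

1

64: 64 → 64  (repeats 64)
65: 65 → 65  (repeats 65)
66: 66 → 72 → 576 → 72  (repeats 72)
67: 67 → 91 → 1456 → 1456  (repeats 1456)
68: 68 → 128 → 512 → 8 → 512  (repeats 512)
69: 69 → 189 → 3528 → 4437 → 252 → 5103 → 6147 → 540 → 1737 → 2673 → 1344 → 189  (repeats 189)
70: 70 → 280 → 514 → 16 → 1  (reaches 1)
71: 71 → 407 → 1073 → 92 → 1853 → 2567 → 1343 → 3527 → 4268 → 2729 → 2729  (repeats 2729)
base-16 3-happy: 70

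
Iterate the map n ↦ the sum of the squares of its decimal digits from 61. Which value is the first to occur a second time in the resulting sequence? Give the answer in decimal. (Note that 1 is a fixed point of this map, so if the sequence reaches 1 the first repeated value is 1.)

37

61 → 6² + 1² = 37
37 → 3² + 7² = 58
58 → 5² + 8² = 89
89 → 8² + 9² = 145
145 → 1² + 4² + 5² = 42
42 → 4² + 2² = 20
20 → 2² + 0² = 4
4 → 4² = 16
16 → 1² + 6² = 37  — 37 already appeared earlier.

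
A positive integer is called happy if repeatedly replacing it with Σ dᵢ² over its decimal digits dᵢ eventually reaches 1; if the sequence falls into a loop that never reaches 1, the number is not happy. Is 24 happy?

24 → 2² + 4² = 4 + 16 = 20
20 → 2² + 0² = 4 + 0 = 4
4 → 4² = 16
16 → 1² + 6² = 1 + 36 = 37
37 → 3² + 7² = 9 + 49 = 58
58 → 5² + 8² = 25 + 64 = 89
89 → 8² + 9² = 64 + 81 = 145
145 → 1² + 4² + 5² = 1 + 16 + 25 = 42
42 → 4² + 2² = 16 + 4 = 20  — 20 already seen; the sequence cycles without reaching 1.

not happy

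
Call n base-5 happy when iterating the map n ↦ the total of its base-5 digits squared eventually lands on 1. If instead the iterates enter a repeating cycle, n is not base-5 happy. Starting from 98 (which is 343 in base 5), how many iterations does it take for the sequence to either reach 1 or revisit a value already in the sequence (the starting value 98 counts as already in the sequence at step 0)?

3

98 = (3,4,3)_5 → 3² + 4² + 3² = 9 + 16 + 9 = 34
34 = (1,1,4)_5 → 1² + 1² + 4² = 1 + 1 + 16 = 18
18 = (3,3)_5 → 3² + 3² = 9 + 9 = 18  — 18 repeats.
That took 3 steps.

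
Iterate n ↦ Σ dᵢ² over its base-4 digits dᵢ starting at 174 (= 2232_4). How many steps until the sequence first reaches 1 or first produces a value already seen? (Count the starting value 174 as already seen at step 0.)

7

174 = (2,2,3,2)_4 → 2² + 2² + 3² + 2² = 4 + 4 + 9 + 4 = 21
21 = (1,1,1)_4 → 1² + 1² + 1² = 1 + 1 + 1 = 3
3 = (3)_4 → 3² = 9
9 = (2,1)_4 → 2² + 1² = 4 + 1 = 5
5 = (1,1)_4 → 1² + 1² = 1 + 1 = 2
2 = (2)_4 → 2² = 4
4 = (1,0)_4 → 1² + 0² = 1 + 0 = 1  — reached 1.
That took 7 steps.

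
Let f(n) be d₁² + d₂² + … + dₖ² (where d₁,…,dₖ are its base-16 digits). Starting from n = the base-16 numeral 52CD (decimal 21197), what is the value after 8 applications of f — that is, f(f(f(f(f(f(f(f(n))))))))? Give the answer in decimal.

50

21197 = (5,2,12,13)_16 → 5² + 2² + 12² + 13² = 342
342 = (1,5,6)_16 → 1² + 5² + 6² = 62
62 = (3,14)_16 → 3² + 14² = 205
205 = (12,13)_16 → 12² + 13² = 313
313 = (1,3,9)_16 → 1² + 3² + 9² = 91
91 = (5,11)_16 → 5² + 11² = 146
146 = (9,2)_16 → 9² + 2² = 85
85 = (5,5)_16 → 5² + 5² = 50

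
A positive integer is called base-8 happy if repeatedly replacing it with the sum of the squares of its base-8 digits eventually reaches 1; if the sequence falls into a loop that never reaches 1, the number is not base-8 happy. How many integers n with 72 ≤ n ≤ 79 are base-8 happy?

2

72: 72 → 2 → 4 → 16 → 4  — not base-8 happy
73: 73 → 3 → 9 → 2 → 4 → 16 → 4  — not base-8 happy
74: 74 → 6 → 36 → 32 → 16 → 4 → 16  — not base-8 happy
75: 75 → 11 → 10 → 5 → 25 → 10  — not base-8 happy
76: 76 → 18 → 8 → 1  — base-8 happy
77: 77 → 27 → 18 → 8 → 1  — base-8 happy
78: 78 → 38 → 52 → 52  — not base-8 happy
79: 79 → 51 → 45 → 50 → 40 → 25 → 10 → 5 → 25  — not base-8 happy
base-8 happy: 76, 77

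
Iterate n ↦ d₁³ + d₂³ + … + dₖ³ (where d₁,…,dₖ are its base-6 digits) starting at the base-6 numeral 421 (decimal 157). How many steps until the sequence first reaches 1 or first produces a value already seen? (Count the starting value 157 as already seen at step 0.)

157 = (4,2,1)_6 → 4³ + 2³ + 1³ = 64 + 8 + 1 = 73
73 = (2,0,1)_6 → 2³ + 0³ + 1³ = 8 + 0 + 1 = 9
9 = (1,3)_6 → 1³ + 3³ = 1 + 27 = 28
28 = (4,4)_6 → 4³ + 4³ = 64 + 64 = 128
128 = (3,3,2)_6 → 3³ + 3³ + 2³ = 27 + 27 + 8 = 62
62 = (1,4,2)_6 → 1³ + 4³ + 2³ = 1 + 64 + 8 = 73  — 73 repeats.
That took 6 steps.

6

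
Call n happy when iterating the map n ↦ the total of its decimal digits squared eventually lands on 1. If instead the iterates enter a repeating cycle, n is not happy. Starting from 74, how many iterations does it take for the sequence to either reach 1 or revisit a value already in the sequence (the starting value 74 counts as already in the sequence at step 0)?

11

74 → 7² + 4² = 65
65 → 6² + 5² = 61
61 → 6² + 1² = 37
37 → 3² + 7² = 58
58 → 5² + 8² = 89
89 → 8² + 9² = 145
145 → 1² + 4² + 5² = 42
42 → 4² + 2² = 20
20 → 2² + 0² = 4
4 → 4² = 16
16 → 1² + 6² = 37  — 37 repeats.
That took 11 steps.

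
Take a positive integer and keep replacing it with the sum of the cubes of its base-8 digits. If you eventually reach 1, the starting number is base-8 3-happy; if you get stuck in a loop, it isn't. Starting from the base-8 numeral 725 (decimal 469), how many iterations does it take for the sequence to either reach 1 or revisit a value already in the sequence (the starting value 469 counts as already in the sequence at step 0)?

469 = (7,2,5)_8 → 7³ + 2³ + 5³ = 476
476 = (7,3,4)_8 → 7³ + 3³ + 4³ = 434
434 = (6,6,2)_8 → 6³ + 6³ + 2³ = 440
440 = (6,7,0)_8 → 6³ + 7³ + 0³ = 559
559 = (1,0,5,7)_8 → 1³ + 0³ + 5³ + 7³ = 469  — 469 repeats.
That took 5 steps.

5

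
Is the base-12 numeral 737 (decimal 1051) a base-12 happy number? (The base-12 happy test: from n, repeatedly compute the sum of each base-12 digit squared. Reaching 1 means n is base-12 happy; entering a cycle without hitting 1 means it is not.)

not base-12 happy

1051 = (7,3,7)_12 → 7² + 3² + 7² = 107
107 = (8,11)_12 → 8² + 11² = 185
185 = (1,3,5)_12 → 1² + 3² + 5² = 35
35 = (2,11)_12 → 2² + 11² = 125
125 = (10,5)_12 → 10² + 5² = 125  — 125 already seen; the sequence cycles without reaching 1.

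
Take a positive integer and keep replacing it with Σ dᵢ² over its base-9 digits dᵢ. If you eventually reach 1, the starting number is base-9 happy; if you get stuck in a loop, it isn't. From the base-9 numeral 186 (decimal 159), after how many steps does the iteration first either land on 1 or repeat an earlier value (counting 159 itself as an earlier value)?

3

159 = (1,8,6)_9 → 101
101 = (1,2,2)_9 → 9
9 = (1,0)_9 → 1  — reached 1.
That took 3 steps.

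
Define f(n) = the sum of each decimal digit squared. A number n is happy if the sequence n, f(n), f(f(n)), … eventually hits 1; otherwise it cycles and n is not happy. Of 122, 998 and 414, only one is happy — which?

122: 122 → 9 → 81 → 65 → 61 → 37 → 58 → 89 → 145 → 42 → 20 → 4 → 16 → 37  — repeats 37 (not happy)
998: 998 → 226 → 44 → 32 → 13 → 10 → 1  — reaches 1 (happy)
414: 414 → 33 → 18 → 65 → 61 → 37 → 58 → 89 → 145 → 42 → 20 → 4 → 16 → 37  — repeats 37 (not happy)

998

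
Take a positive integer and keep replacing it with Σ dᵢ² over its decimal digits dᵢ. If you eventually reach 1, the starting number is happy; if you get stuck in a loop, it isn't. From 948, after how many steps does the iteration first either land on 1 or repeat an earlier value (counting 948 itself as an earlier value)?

948 → 9² + 4² + 8² = 161
161 → 1² + 6² + 1² = 38
38 → 3² + 8² = 73
73 → 7² + 3² = 58
58 → 5² + 8² = 89
89 → 8² + 9² = 145
145 → 1² + 4² + 5² = 42
42 → 4² + 2² = 20
20 → 2² + 0² = 4
4 → 4² = 16
16 → 1² + 6² = 37
37 → 3² + 7² = 58  — 58 repeats.
That took 12 steps.

12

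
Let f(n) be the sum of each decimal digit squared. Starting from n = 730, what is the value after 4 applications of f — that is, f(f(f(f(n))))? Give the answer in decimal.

42

730 → 7² + 3² + 0² = 58
58 → 5² + 8² = 89
89 → 8² + 9² = 145
145 → 1² + 4² + 5² = 42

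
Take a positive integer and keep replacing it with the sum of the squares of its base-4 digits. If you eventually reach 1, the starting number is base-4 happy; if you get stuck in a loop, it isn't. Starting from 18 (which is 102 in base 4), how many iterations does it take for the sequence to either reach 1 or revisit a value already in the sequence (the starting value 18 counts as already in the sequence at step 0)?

4

18 = (1,0,2)_4 → 1² + 0² + 2² = 5
5 = (1,1)_4 → 1² + 1² = 2
2 = (2)_4 → 2² = 4
4 = (1,0)_4 → 1² + 0² = 1  — reached 1.
That took 4 steps.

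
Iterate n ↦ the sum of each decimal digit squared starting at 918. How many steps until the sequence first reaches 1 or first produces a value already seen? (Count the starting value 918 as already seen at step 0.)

918 → 9² + 1² + 8² = 146
146 → 1² + 4² + 6² = 53
53 → 5² + 3² = 34
34 → 3² + 4² = 25
25 → 2² + 5² = 29
29 → 2² + 9² = 85
85 → 8² + 5² = 89
89 → 8² + 9² = 145
145 → 1² + 4² + 5² = 42
42 → 4² + 2² = 20
20 → 2² + 0² = 4
4 → 4² = 16
16 → 1² + 6² = 37
37 → 3² + 7² = 58
58 → 5² + 8² = 89  — 89 repeats.
That took 15 steps.

15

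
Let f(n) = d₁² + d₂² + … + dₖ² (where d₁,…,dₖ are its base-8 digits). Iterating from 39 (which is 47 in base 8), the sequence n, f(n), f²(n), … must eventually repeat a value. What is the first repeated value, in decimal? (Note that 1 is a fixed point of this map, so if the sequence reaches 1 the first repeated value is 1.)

39 = (4,7)_8 → 65
65 = (1,0,1)_8 → 2
2 = (2)_8 → 4
4 = (4)_8 → 16
16 = (2,0)_8 → 4  — 4 already appeared earlier.

4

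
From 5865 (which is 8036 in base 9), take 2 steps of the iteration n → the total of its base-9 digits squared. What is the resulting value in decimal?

11

5865 = (8,0,3,6)_9 → 8² + 0² + 3² + 6² = 109
109 = (1,3,1)_9 → 1² + 3² + 1² = 11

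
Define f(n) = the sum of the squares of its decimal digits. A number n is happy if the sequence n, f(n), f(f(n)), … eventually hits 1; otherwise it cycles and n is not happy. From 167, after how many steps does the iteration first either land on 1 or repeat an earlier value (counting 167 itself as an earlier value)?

167 → 1² + 6² + 7² = 1 + 36 + 49 = 86
86 → 8² + 6² = 64 + 36 = 100
100 → 1² + 0² + 0² = 1 + 0 + 0 = 1  — reached 1.
That took 3 steps.

3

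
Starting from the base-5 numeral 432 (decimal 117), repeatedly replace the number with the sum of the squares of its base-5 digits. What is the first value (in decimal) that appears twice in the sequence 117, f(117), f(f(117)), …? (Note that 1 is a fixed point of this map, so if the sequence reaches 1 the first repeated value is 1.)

13

117 = (4,3,2)_5 → 4² + 3² + 2² = 29
29 = (1,0,4)_5 → 1² + 0² + 4² = 17
17 = (3,2)_5 → 3² + 2² = 13
13 = (2,3)_5 → 2² + 3² = 13  — 13 already appeared earlier.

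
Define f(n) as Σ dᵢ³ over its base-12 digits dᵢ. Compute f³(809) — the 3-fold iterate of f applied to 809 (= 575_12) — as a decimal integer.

809 = (5,7,5)_12 → 5³ + 7³ + 5³ = 593
593 = (4,1,5)_12 → 4³ + 1³ + 5³ = 190
190 = (1,3,10)_12 → 1³ + 3³ + 10³ = 1028

1028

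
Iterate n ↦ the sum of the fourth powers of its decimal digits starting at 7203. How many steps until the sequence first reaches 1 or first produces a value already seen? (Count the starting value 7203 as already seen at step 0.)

10

7203 → 7⁴ + 2⁴ + 0⁴ + 3⁴ = 2498
2498 → 2⁴ + 4⁴ + 9⁴ + 8⁴ = 10929
10929 → 1⁴ + 0⁴ + 9⁴ + 2⁴ + 9⁴ = 13139
13139 → 1⁴ + 3⁴ + 1⁴ + 3⁴ + 9⁴ = 6725
6725 → 6⁴ + 7⁴ + 2⁴ + 5⁴ = 4338
4338 → 4⁴ + 3⁴ + 3⁴ + 8⁴ = 4514
4514 → 4⁴ + 5⁴ + 1⁴ + 4⁴ = 1138
1138 → 1⁴ + 1⁴ + 3⁴ + 8⁴ = 4179
4179 → 4⁴ + 1⁴ + 7⁴ + 9⁴ = 9219
9219 → 9⁴ + 2⁴ + 1⁴ + 9⁴ = 13139  — 13139 repeats.
That took 10 steps.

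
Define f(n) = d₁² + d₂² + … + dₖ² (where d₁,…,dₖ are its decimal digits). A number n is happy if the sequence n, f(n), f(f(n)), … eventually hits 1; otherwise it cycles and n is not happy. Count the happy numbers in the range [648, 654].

648: 648 → 116 → 38 → 73 → 58 → 89 → 145 → 42 → 20 → 4 → 16 → 37 → 58  (repeats 58)
649: 649 → 133 → 19 → 82 → 68 → 100 → 1  (reaches 1)
650: 650 → 61 → 37 → 58 → 89 → 145 → 42 → 20 → 4 → 16 → 37  (repeats 37)
651: 651 → 62 → 40 → 16 → 37 → 58 → 89 → 145 → 42 → 20 → 4 → 16  (repeats 16)
652: 652 → 65 → 61 → 37 → 58 → 89 → 145 → 42 → 20 → 4 → 16 → 37  (repeats 37)
653: 653 → 70 → 49 → 97 → 130 → 10 → 1  (reaches 1)
654: 654 → 77 → 98 → 145 → 42 → 20 → 4 → 16 → 37 → 58 → 89 → 145  (repeats 145)
happy: 649, 653

2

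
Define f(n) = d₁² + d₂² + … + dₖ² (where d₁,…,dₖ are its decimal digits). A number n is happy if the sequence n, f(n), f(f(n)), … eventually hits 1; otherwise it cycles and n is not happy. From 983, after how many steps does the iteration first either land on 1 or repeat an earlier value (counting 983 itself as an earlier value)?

983 → 9² + 8² + 3² = 81 + 64 + 9 = 154
154 → 1² + 5² + 4² = 1 + 25 + 16 = 42
42 → 4² + 2² = 16 + 4 = 20
20 → 2² + 0² = 4 + 0 = 4
4 → 4² = 16
16 → 1² + 6² = 1 + 36 = 37
37 → 3² + 7² = 9 + 49 = 58
58 → 5² + 8² = 25 + 64 = 89
89 → 8² + 9² = 64 + 81 = 145
145 → 1² + 4² + 5² = 1 + 16 + 25 = 42  — 42 repeats.
That took 10 steps.

10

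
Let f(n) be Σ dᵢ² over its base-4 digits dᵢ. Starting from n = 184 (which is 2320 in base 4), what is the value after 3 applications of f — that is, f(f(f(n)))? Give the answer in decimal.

184 = (2,3,2,0)_4 → 17
17 = (1,0,1)_4 → 2
2 = (2)_4 → 4

4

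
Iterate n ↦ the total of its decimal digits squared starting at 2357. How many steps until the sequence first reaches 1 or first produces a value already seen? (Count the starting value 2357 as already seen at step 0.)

13

2357 → 2² + 3² + 5² + 7² = 87
87 → 8² + 7² = 113
113 → 1² + 1² + 3² = 11
11 → 1² + 1² = 2
2 → 2² = 4
4 → 4² = 16
16 → 1² + 6² = 37
37 → 3² + 7² = 58
58 → 5² + 8² = 89
89 → 8² + 9² = 145
145 → 1² + 4² + 5² = 42
42 → 4² + 2² = 20
20 → 2² + 0² = 4  — 4 repeats.
That took 13 steps.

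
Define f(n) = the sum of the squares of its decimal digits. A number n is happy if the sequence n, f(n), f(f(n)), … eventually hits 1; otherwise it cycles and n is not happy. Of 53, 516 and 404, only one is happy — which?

53: 53 → 34 → 25 → 29 → 85 → 89 → 145 → 42 → 20 → 4 → 16 → 37 → 58 → 89  — repeats 89 (not happy)
516: 516 → 62 → 40 → 16 → 37 → 58 → 89 → 145 → 42 → 20 → 4 → 16  — repeats 16 (not happy)
404: 404 → 32 → 13 → 10 → 1  — reaches 1 (happy)

404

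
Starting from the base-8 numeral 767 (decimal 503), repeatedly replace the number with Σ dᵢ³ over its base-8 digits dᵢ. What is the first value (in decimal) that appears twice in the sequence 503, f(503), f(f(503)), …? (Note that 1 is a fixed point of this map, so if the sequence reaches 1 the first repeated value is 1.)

433

503 = (7,6,7)_8 → 902
902 = (1,6,0,6)_8 → 433
433 = (6,6,1)_8 → 433  — 433 already appeared earlier.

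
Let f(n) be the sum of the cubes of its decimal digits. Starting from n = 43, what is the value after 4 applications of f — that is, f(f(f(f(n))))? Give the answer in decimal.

370

43 → 4³ + 3³ = 91
91 → 9³ + 1³ = 730
730 → 7³ + 3³ + 0³ = 370
370 → 3³ + 7³ + 0³ = 370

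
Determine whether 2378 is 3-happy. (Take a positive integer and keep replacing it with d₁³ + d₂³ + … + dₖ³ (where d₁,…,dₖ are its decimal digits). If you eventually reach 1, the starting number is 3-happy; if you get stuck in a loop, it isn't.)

2378 → 2³ + 3³ + 7³ + 8³ = 8 + 27 + 343 + 512 = 890
890 → 8³ + 9³ + 0³ = 512 + 729 + 0 = 1241
1241 → 1³ + 2³ + 4³ + 1³ = 1 + 8 + 64 + 1 = 74
74 → 7³ + 4³ = 343 + 64 = 407
407 → 4³ + 0³ + 7³ = 64 + 0 + 343 = 407  — 407 already seen; the sequence cycles without reaching 1.

not 3-happy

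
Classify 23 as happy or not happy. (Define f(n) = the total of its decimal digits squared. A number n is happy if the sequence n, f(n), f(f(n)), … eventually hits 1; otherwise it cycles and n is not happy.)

happy

23 → 2² + 3² = 13
13 → 1² + 3² = 10
10 → 1² + 0² = 1  — reached 1.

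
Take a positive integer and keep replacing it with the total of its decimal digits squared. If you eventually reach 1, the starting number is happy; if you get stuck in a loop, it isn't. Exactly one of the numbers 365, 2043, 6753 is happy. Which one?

365: 365 → 70 → 49 → 97 → 130 → 10 → 1  — reaches 1 (happy)
2043: 2043 → 29 → 85 → 89 → 145 → 42 → 20 → 4 → 16 → 37 → 58 → 89  — repeats 89 (not happy)
6753: 6753 → 119 → 83 → 73 → 58 → 89 → 145 → 42 → 20 → 4 → 16 → 37 → 58  — repeats 58 (not happy)

365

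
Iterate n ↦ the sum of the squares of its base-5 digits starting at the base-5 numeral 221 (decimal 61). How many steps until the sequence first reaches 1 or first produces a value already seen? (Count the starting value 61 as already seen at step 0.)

61 = (2,2,1)_5 → 2² + 2² + 1² = 4 + 4 + 1 = 9
9 = (1,4)_5 → 1² + 4² = 1 + 16 = 17
17 = (3,2)_5 → 3² + 2² = 9 + 4 = 13
13 = (2,3)_5 → 2² + 3² = 4 + 9 = 13  — 13 repeats.
That took 4 steps.

4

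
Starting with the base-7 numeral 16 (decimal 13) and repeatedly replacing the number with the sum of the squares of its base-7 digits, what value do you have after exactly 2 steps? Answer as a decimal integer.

13 = (1,6)_7 → 1² + 6² = 37
37 = (5,2)_7 → 5² + 2² = 29

29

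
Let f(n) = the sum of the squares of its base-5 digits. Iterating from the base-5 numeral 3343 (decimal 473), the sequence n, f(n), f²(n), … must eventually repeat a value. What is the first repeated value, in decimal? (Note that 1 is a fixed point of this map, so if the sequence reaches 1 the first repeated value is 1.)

1

473 = (3,3,4,3)_5 → 3² + 3² + 4² + 3² = 9 + 9 + 16 + 9 = 43
43 = (1,3,3)_5 → 1² + 3² + 3² = 1 + 9 + 9 = 19
19 = (3,4)_5 → 3² + 4² = 9 + 16 = 25
25 = (1,0,0)_5 → 1² + 0² + 0² = 1 + 0 + 0 = 1  — reached the fixed point 1.
1 → 1, so 1 is the first repeated value.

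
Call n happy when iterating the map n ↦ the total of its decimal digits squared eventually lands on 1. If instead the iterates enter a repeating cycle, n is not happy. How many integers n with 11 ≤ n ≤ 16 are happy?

11: 11 → 2 → 4 → 16 → 37 → 58 → 89 → 145 → 42 → 20 → 4  — not happy
12: 12 → 5 → 25 → 29 → 85 → 89 → 145 → 42 → 20 → 4 → 16 → 37 → 58 → 89  — not happy
13: 13 → 10 → 1  — happy
14: 14 → 17 → 50 → 25 → 29 → 85 → 89 → 145 → 42 → 20 → 4 → 16 → 37 → 58 → 89  — not happy
15: 15 → 26 → 40 → 16 → 37 → 58 → 89 → 145 → 42 → 20 → 4 → 16  — not happy
16: 16 → 37 → 58 → 89 → 145 → 42 → 20 → 4 → 16  — not happy
happy: 13

1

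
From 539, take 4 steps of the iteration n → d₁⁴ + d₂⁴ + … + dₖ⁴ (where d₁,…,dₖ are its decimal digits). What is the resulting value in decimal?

539 → 5⁴ + 3⁴ + 9⁴ = 625 + 81 + 6561 = 7267
7267 → 7⁴ + 2⁴ + 6⁴ + 7⁴ = 2401 + 16 + 1296 + 2401 = 6114
6114 → 6⁴ + 1⁴ + 1⁴ + 4⁴ = 1296 + 1 + 1 + 256 = 1554
1554 → 1⁴ + 5⁴ + 5⁴ + 4⁴ = 1 + 625 + 625 + 256 = 1507

1507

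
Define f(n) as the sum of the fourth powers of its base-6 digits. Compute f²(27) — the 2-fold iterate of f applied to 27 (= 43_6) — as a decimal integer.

99

27 = (4,3)_6 → 4⁴ + 3⁴ = 337
337 = (1,3,2,1)_6 → 1⁴ + 3⁴ + 2⁴ + 1⁴ = 99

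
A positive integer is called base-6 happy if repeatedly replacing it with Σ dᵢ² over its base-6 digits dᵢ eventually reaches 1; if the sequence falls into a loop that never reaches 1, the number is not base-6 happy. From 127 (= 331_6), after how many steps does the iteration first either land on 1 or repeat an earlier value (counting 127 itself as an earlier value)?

127 = (3,3,1)_6 → 3² + 3² + 1² = 9 + 9 + 1 = 19
19 = (3,1)_6 → 3² + 1² = 9 + 1 = 10
10 = (1,4)_6 → 1² + 4² = 1 + 16 = 17
17 = (2,5)_6 → 2² + 5² = 4 + 25 = 29
29 = (4,5)_6 → 4² + 5² = 16 + 25 = 41
41 = (1,0,5)_6 → 1² + 0² + 5² = 1 + 0 + 25 = 26
26 = (4,2)_6 → 4² + 2² = 16 + 4 = 20
20 = (3,2)_6 → 3² + 2² = 9 + 4 = 13
13 = (2,1)_6 → 2² + 1² = 4 + 1 = 5
5 = (5)_6 → 5² = 25
25 = (4,1)_6 → 4² + 1² = 16 + 1 = 17  — 17 repeats.
That took 11 steps.

11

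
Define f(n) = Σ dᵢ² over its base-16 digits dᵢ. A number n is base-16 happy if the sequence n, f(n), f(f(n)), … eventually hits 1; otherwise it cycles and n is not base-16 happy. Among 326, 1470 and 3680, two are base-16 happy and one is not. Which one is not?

1470

326: 326 → 53 → 34 → 8 → 64 → 16 → 1  — reaches 1 (base-16 happy)
1470: 1470 → 342 → 62 → 205 → 313 → 91 → 146 → 85 → 50 → 13 → 169 → 181 → 146  — repeats 146 (not base-16 happy)
3680: 3680 → 232 → 260 → 17 → 2 → 4 → 16 → 1  — reaches 1 (base-16 happy)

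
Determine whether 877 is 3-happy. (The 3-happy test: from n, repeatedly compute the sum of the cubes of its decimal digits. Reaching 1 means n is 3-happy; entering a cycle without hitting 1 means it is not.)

877 → 8³ + 7³ + 7³ = 1198
1198 → 1³ + 1³ + 9³ + 8³ = 1243
1243 → 1³ + 2³ + 4³ + 3³ = 100
100 → 1³ + 0³ + 0³ = 1  — reached 1.

3-happy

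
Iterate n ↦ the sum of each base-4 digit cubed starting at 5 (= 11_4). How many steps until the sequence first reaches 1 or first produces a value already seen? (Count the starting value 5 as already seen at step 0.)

5 = (1,1)_4 → 1³ + 1³ = 1 + 1 = 2
2 = (2)_4 → 2³ = 8
8 = (2,0)_4 → 2³ + 0³ = 8 + 0 = 8  — 8 repeats.
That took 3 steps.

3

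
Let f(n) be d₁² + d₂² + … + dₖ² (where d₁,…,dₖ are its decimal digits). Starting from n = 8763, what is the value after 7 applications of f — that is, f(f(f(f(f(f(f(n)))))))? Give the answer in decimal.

58

8763 → 158
158 → 90
90 → 81
81 → 65
65 → 61
61 → 37
37 → 58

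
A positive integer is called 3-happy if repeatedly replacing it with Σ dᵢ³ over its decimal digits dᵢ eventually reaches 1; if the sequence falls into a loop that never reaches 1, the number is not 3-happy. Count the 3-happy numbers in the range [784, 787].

784: 784 → 919 → 1459 → 919  (repeats 919)
785: 785 → 980 → 1241 → 74 → 407 → 407  (repeats 407)
786: 786 → 1071 → 345 → 216 → 225 → 141 → 66 → 432 → 99 → 1458 → 702 → 351 → 153 → 153  (repeats 153)
787: 787 → 1198 → 1243 → 100 → 1  (reaches 1)
3-happy: 787

1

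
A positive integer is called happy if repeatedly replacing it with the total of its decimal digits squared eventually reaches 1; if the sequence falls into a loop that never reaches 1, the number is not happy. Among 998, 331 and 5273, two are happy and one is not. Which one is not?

5273

998: 998 → 226 → 44 → 32 → 13 → 10 → 1  — reaches 1 (happy)
331: 331 → 19 → 82 → 68 → 100 → 1  — reaches 1 (happy)
5273: 5273 → 87 → 113 → 11 → 2 → 4 → 16 → 37 → 58 → 89 → 145 → 42 → 20 → 4  — repeats 4 (not happy)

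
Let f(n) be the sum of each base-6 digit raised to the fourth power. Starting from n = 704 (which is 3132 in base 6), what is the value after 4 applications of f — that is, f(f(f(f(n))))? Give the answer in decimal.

704 = (3,1,3,2)_6 → 3⁴ + 1⁴ + 3⁴ + 2⁴ = 179
179 = (4,5,5)_6 → 4⁴ + 5⁴ + 5⁴ = 1506
1506 = (1,0,5,5,0)_6 → 1⁴ + 0⁴ + 5⁴ + 5⁴ + 0⁴ = 1251
1251 = (5,4,4,3)_6 → 5⁴ + 4⁴ + 4⁴ + 3⁴ = 1218

1218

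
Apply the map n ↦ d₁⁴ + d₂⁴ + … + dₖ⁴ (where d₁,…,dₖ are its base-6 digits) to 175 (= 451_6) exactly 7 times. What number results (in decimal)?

175 = (4,5,1)_6 → 882
882 = (4,0,3,0)_6 → 337
337 = (1,3,2,1)_6 → 99
99 = (2,4,3)_6 → 353
353 = (1,3,4,5)_6 → 963
963 = (4,2,4,3)_6 → 609
609 = (2,4,5,3)_6 → 978

978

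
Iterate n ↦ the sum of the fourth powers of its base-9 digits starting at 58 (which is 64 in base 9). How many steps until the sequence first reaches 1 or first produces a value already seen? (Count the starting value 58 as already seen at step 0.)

14

58 = (6,4)_9 → 6⁴ + 4⁴ = 1296 + 256 = 1552
1552 = (2,1,1,4)_9 → 2⁴ + 1⁴ + 1⁴ + 4⁴ = 16 + 1 + 1 + 256 = 274
274 = (3,3,4)_9 → 3⁴ + 3⁴ + 4⁴ = 81 + 81 + 256 = 418
418 = (5,1,4)_9 → 5⁴ + 1⁴ + 4⁴ = 625 + 1 + 256 = 882
882 = (1,1,8,0)_9 → 1⁴ + 1⁴ + 8⁴ + 0⁴ = 1 + 1 + 4096 + 0 = 4098
4098 = (5,5,5,3)_9 → 5⁴ + 5⁴ + 5⁴ + 3⁴ = 625 + 625 + 625 + 81 = 1956
1956 = (2,6,1,3)_9 → 2⁴ + 6⁴ + 1⁴ + 3⁴ = 16 + 1296 + 1 + 81 = 1394
1394 = (1,8,1,8)_9 → 1⁴ + 8⁴ + 1⁴ + 8⁴ = 1 + 4096 + 1 + 4096 = 8194
8194 = (1,2,2,1,4)_9 → 1⁴ + 2⁴ + 2⁴ + 1⁴ + 4⁴ = 1 + 16 + 16 + 1 + 256 = 290
290 = (3,5,2)_9 → 3⁴ + 5⁴ + 2⁴ = 81 + 625 + 16 = 722
722 = (8,8,2)_9 → 8⁴ + 8⁴ + 2⁴ = 4096 + 4096 + 16 = 8208
8208 = (1,2,2,3,0)_9 → 1⁴ + 2⁴ + 2⁴ + 3⁴ + 0⁴ = 1 + 16 + 16 + 81 + 0 = 114
114 = (1,3,6)_9 → 1⁴ + 3⁴ + 6⁴ = 1 + 81 + 1296 = 1378
1378 = (1,8,0,1)_9 → 1⁴ + 8⁴ + 0⁴ + 1⁴ = 1 + 4096 + 0 + 1 = 4098  — 4098 repeats.
That took 14 steps.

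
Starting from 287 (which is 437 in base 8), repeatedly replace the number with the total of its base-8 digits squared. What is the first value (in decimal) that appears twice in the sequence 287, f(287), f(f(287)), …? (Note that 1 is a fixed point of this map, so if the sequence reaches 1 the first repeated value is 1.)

287 = (4,3,7)_8 → 74
74 = (1,1,2)_8 → 6
6 = (6)_8 → 36
36 = (4,4)_8 → 32
32 = (4,0)_8 → 16
16 = (2,0)_8 → 4
4 = (4)_8 → 16  — 16 already appeared earlier.

16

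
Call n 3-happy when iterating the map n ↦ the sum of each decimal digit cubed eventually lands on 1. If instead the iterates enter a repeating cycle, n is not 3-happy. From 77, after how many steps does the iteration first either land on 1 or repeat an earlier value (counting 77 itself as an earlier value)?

8

77 → 7³ + 7³ = 686
686 → 6³ + 8³ + 6³ = 944
944 → 9³ + 4³ + 4³ = 857
857 → 8³ + 5³ + 7³ = 980
980 → 9³ + 8³ + 0³ = 1241
1241 → 1³ + 2³ + 4³ + 1³ = 74
74 → 7³ + 4³ = 407
407 → 4³ + 0³ + 7³ = 407  — 407 repeats.
That took 8 steps.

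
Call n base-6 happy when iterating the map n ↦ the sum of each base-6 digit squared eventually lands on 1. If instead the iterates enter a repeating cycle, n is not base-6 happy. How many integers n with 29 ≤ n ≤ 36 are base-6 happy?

29: 29 → 41 → 26 → 20 → 13 → 5 → 25 → 17 → 29  — not base-6 happy
30: 30 → 25 → 17 → 29 → 41 → 26 → 20 → 13 → 5 → 25  — not base-6 happy
31: 31 → 26 → 20 → 13 → 5 → 25 → 17 → 29 → 41 → 26  — not base-6 happy
32: 32 → 29 → 41 → 26 → 20 → 13 → 5 → 25 → 17 → 29  — not base-6 happy
33: 33 → 34 → 41 → 26 → 20 → 13 → 5 → 25 → 17 → 29 → 41  — not base-6 happy
34: 34 → 41 → 26 → 20 → 13 → 5 → 25 → 17 → 29 → 41  — not base-6 happy
35: 35 → 50 → 9 → 10 → 17 → 29 → 41 → 26 → 20 → 13 → 5 → 25 → 17  — not base-6 happy
36: 36 → 1  — base-6 happy
base-6 happy: 36

1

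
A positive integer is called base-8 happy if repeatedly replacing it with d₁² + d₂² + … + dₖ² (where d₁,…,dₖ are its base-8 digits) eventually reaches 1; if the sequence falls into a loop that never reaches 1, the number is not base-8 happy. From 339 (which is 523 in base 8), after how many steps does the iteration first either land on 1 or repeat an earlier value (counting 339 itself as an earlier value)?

3

339 = (5,2,3)_8 → 38
38 = (4,6)_8 → 52
52 = (6,4)_8 → 52  — 52 repeats.
That took 3 steps.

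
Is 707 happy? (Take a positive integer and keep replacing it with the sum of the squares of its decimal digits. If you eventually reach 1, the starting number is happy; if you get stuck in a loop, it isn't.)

707 → 7² + 0² + 7² = 98
98 → 9² + 8² = 145
145 → 1² + 4² + 5² = 42
42 → 4² + 2² = 20
20 → 2² + 0² = 4
4 → 4² = 16
16 → 1² + 6² = 37
37 → 3² + 7² = 58
58 → 5² + 8² = 89
89 → 8² + 9² = 145  — 145 already seen; the sequence cycles without reaching 1.

not happy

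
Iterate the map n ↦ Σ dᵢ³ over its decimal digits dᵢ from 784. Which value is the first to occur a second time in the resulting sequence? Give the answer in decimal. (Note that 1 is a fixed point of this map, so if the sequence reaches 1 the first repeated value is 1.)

784 → 7³ + 8³ + 4³ = 919
919 → 9³ + 1³ + 9³ = 1459
1459 → 1³ + 4³ + 5³ + 9³ = 919  — 919 already appeared earlier.

919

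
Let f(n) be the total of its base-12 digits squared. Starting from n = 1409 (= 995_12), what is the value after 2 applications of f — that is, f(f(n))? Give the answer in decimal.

1409 = (9,9,5)_12 → 9² + 9² + 5² = 81 + 81 + 25 = 187
187 = (1,3,7)_12 → 1² + 3² + 7² = 1 + 9 + 49 = 59

59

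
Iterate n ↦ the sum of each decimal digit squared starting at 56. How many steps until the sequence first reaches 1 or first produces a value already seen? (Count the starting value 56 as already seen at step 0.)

56 → 61
61 → 37
37 → 58
58 → 89
89 → 145
145 → 42
42 → 20
20 → 4
4 → 16
16 → 37  — 37 repeats.
That took 10 steps.

10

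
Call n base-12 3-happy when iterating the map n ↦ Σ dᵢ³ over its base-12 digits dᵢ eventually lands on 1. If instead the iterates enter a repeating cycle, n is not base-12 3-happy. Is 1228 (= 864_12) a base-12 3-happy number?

1228 = (8,6,4)_12 → 8³ + 6³ + 4³ = 512 + 216 + 64 = 792
792 = (5,6,0)_12 → 5³ + 6³ + 0³ = 125 + 216 + 0 = 341
341 = (2,4,5)_12 → 2³ + 4³ + 5³ = 8 + 64 + 125 = 197
197 = (1,4,5)_12 → 1³ + 4³ + 5³ = 1 + 64 + 125 = 190
190 = (1,3,10)_12 → 1³ + 3³ + 10³ = 1 + 27 + 1000 = 1028
1028 = (7,1,8)_12 → 7³ + 1³ + 8³ = 343 + 1 + 512 = 856
856 = (5,11,4)_12 → 5³ + 11³ + 4³ = 125 + 1331 + 64 = 1520
1520 = (10,6,8)_12 → 10³ + 6³ + 8³ = 1000 + 216 + 512 = 1728
1728 = (1,0,0,0)_12 → 1³ + 0³ + 0³ + 0³ = 1 + 0 + 0 + 0 = 1  — reached 1.

base-12 3-happy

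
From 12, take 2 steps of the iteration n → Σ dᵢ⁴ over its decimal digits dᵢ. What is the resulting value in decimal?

2402

12 → 1⁴ + 2⁴ = 1 + 16 = 17
17 → 1⁴ + 7⁴ = 1 + 2401 = 2402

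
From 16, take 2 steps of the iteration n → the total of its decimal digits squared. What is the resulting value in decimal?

16 → 1² + 6² = 1 + 36 = 37
37 → 3² + 7² = 9 + 49 = 58

58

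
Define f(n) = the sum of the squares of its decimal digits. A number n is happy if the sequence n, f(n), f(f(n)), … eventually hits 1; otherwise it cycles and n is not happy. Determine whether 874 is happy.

happy

874 → 8² + 7² + 4² = 64 + 49 + 16 = 129
129 → 1² + 2² + 9² = 1 + 4 + 81 = 86
86 → 8² + 6² = 64 + 36 = 100
100 → 1² + 0² + 0² = 1 + 0 + 0 = 1  — reached 1.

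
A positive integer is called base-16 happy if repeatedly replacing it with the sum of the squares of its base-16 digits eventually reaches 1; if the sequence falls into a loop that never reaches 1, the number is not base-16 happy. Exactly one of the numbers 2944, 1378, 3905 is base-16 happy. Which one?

2944: 2944 → 185 → 202 → 244 → 241 → 226 → 200 → 208 → 169 → 181 → 146 → 85 → 50 → 13 → 169  — repeats 169 (not base-16 happy)
1378: 1378 → 65 → 17 → 2 → 4 → 16 → 1  — reaches 1 (base-16 happy)
3905: 3905 → 242 → 229 → 221 → 338 → 30 → 197 → 169 → 181 → 146 → 85 → 50 → 13 → 169  — repeats 169 (not base-16 happy)

1378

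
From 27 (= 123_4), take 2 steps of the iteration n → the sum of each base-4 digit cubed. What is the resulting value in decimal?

9

27 = (1,2,3)_4 → 36
36 = (2,1,0)_4 → 9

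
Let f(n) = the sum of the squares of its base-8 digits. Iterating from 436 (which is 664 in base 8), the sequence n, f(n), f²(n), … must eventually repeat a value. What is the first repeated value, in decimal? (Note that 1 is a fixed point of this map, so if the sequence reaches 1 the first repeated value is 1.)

10

436 = (6,6,4)_8 → 6² + 6² + 4² = 36 + 36 + 16 = 88
88 = (1,3,0)_8 → 1² + 3² + 0² = 1 + 9 + 0 = 10
10 = (1,2)_8 → 1² + 2² = 1 + 4 = 5
5 = (5)_8 → 5² = 25
25 = (3,1)_8 → 3² + 1² = 9 + 1 = 10  — 10 already appeared earlier.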